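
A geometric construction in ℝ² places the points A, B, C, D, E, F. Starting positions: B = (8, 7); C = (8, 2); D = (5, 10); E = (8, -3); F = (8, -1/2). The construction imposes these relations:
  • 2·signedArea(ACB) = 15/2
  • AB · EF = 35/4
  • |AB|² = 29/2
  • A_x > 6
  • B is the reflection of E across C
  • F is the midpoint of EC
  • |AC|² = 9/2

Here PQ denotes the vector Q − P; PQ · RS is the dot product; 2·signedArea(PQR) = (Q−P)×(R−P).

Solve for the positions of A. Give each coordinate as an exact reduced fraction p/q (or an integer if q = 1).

1. A_x = 13/2  [AB · EF = 35/4 ∩ 2·signedArea(ACB) = 15/2]
2. A_y = 7/2  [AB · EF = 35/4 ∩ 2·signedArea(ACB) = 15/2]
   → A = (13/2, 7/2)

A = (13/2, 7/2)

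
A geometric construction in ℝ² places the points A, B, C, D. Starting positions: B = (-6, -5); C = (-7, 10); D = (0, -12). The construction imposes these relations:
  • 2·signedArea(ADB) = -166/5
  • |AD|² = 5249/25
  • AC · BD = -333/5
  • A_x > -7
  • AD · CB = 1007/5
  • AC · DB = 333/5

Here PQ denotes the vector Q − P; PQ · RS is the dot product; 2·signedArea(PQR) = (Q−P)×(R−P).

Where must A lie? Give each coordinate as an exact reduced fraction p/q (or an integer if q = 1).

1. A_x = -32/5  [AD · CB = 1007/5 ∩ 2·signedArea(ADB) = -166/5]
2. A_y = 1  [AD · CB = 1007/5 ∩ 2·signedArea(ADB) = -166/5]
   → A = (-32/5, 1)

A = (-32/5, 1)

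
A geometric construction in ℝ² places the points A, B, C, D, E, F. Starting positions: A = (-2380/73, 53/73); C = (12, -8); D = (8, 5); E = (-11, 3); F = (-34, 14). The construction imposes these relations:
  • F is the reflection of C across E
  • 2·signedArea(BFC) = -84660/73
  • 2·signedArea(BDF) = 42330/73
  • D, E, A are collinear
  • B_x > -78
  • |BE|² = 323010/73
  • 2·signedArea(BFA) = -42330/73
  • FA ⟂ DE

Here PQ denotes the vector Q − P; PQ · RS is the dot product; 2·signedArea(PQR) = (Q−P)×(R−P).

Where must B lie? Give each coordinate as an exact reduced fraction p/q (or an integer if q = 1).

1. B_x = -5636/73  [2·signedArea(BFA) = -42330/73 ∩ 2·signedArea(BFC) = -84660/73]
2. B_y = 690/73  [2·signedArea(BFA) = -42330/73 ∩ 2·signedArea(BFC) = -84660/73]
   → B = (-5636/73, 690/73)

B = (-5636/73, 690/73)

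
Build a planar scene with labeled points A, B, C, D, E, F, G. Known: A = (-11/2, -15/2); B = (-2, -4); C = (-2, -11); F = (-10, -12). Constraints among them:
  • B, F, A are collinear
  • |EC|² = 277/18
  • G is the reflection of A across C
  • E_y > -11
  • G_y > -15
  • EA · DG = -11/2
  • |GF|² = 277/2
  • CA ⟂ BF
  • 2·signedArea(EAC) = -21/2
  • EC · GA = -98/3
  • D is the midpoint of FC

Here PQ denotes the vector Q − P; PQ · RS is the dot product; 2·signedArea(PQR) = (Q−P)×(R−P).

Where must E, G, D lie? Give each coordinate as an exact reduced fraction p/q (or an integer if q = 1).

D = (-6, -23/2)
E = (-35/6, -61/6)
G = (3/2, -29/2)

1. E_x = -35/6  [line 7/2·x + 7/2·y + 56 = 0 ∩ |EC|² = 277/18]
2. E_y = -61/6  [line 7/2·x + 7/2·y + 56 = 0 ∩ |EC|² = 277/18]
   → E = (-35/6, -61/6)
3. G_x = 3/2  [G is the reflection of A across C]
4. G_y = -29/2  [G is the reflection of A across C]
   → G = (3/2, -29/2)
5. D_x = -6  [D is the midpoint of FC]
6. D_y = -23/2  [D is the midpoint of FC]
   → D = (-6, -23/2)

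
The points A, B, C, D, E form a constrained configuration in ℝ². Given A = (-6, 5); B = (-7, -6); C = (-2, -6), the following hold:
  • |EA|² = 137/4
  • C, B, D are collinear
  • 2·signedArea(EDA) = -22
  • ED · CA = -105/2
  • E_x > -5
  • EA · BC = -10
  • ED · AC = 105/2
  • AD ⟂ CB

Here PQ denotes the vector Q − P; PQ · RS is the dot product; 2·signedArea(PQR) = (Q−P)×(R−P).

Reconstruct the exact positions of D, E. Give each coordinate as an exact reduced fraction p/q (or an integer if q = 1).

1. D_x = -6  [C, B, D are collinear ∩ AD ⟂ CB]
2. D_y = -6  [C, B, D are collinear ∩ AD ⟂ CB]
   → D = (-6, -6)
3. E_x = -4  [2·signedArea(EDA) = -22 ∩ ED · AC = 105/2]
4. E_y = -1/2  [2·signedArea(EDA) = -22 ∩ ED · AC = 105/2]
   → E = (-4, -1/2)

D = (-6, -6)
E = (-4, -1/2)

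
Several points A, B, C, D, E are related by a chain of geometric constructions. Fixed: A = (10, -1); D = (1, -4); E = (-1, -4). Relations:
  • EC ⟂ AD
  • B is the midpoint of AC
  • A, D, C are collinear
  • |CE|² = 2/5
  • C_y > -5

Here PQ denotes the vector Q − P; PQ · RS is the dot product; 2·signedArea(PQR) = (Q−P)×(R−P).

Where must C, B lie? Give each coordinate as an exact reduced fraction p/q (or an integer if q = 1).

B = (23/5, -14/5)
C = (-4/5, -23/5)

1. C_x = -4/5  [A, D, C are collinear ∩ EC ⟂ AD]
2. C_y = -23/5  [A, D, C are collinear ∩ EC ⟂ AD]
   → C = (-4/5, -23/5)
3. B_x = 23/5  [B is the midpoint of AC]
4. B_y = -14/5  [B is the midpoint of AC]
   → B = (23/5, -14/5)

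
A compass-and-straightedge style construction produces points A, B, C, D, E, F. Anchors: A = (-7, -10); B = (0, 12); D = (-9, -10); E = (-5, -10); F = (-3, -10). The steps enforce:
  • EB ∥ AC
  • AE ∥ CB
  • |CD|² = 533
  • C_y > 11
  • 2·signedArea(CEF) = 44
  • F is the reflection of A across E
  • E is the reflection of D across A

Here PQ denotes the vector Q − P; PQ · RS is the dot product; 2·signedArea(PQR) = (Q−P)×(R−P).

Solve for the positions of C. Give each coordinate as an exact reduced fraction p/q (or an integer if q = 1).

1. C_x = -2  [AE ∥ CB ∩ EB ∥ AC]
2. C_y = 12  [AE ∥ CB ∩ EB ∥ AC]
   → C = (-2, 12)

C = (-2, 12)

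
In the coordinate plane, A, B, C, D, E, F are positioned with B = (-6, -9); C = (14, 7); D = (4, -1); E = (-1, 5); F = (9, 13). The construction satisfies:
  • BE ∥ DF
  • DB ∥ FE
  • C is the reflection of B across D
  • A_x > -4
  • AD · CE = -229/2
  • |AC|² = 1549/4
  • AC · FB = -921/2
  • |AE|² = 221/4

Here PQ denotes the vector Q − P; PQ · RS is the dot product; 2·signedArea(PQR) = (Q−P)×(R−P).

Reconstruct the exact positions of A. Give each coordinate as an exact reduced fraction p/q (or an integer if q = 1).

1. A_x = -7/2  [AD · CE = -229/2 ∩ AC · FB = -921/2]
2. A_y = -2  [AD · CE = -229/2 ∩ AC · FB = -921/2]
   → A = (-7/2, -2)

A = (-7/2, -2)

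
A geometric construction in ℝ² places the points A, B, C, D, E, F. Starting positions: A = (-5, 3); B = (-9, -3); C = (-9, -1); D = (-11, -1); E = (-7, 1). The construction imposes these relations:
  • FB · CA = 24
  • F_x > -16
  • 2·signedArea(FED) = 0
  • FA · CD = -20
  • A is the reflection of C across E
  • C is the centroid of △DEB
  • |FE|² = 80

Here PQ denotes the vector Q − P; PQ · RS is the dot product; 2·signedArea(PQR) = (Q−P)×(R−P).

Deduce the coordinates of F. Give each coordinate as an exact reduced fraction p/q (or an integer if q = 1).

F = (-15, -3)

1. F_x = -15  [2·signedArea(FED) = 0 ∩ FB · CA = 24]
2. F_y = -3  [2·signedArea(FED) = 0 ∩ FB · CA = 24]
   → F = (-15, -3)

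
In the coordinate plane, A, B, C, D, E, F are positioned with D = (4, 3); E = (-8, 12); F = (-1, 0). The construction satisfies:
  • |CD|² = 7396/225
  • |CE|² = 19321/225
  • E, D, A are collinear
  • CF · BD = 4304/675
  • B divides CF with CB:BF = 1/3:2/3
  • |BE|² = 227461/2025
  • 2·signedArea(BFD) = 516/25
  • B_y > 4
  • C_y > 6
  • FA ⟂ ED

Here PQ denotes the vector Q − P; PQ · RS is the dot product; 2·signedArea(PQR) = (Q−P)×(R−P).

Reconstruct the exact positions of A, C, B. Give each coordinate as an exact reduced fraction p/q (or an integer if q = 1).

1. A_x = 56/25  [E, D, A are collinear ∩ FA ⟂ ED]
2. A_y = 108/25  [E, D, A are collinear ∩ FA ⟂ ED]
   → A = (56/25, 108/25)
3. B_x = -163/225  [line -3·x + 5·y + -591/25 = 0 ∩ |BE|² = 227461/2025]
4. B_y = 322/75  [line -3·x + 5·y + -591/25 = 0 ∩ |BE|² = 227461/2025]
   → B = (-163/225, 322/75)
5. C_x = -44/75  [CF · BD = 4304/675 ∩ B divides CF with CB:BF = 1/3:2/3]
6. C_y = 161/25  [CF · BD = 4304/675 ∩ B divides CF with CB:BF = 1/3:2/3]
   → C = (-44/75, 161/25)

A = (56/25, 108/25)
B = (-163/225, 322/75)
C = (-44/75, 161/25)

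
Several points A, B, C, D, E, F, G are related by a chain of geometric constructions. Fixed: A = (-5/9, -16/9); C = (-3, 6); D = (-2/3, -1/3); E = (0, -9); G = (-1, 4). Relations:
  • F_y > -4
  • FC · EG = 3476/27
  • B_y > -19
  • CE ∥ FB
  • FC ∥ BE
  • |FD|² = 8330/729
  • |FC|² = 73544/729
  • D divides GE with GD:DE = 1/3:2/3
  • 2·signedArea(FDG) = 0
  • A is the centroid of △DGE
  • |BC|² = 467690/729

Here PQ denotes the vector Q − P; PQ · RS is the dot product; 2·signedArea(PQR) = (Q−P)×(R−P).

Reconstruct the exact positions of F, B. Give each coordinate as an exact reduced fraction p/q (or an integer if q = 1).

B = (70/27, -505/27)
F = (-11/27, -100/27)

1. F_x = -11/27  [2·signedArea(FDG) = 0 ∩ FC · EG = 3476/27]
2. F_y = -100/27  [2·signedArea(FDG) = 0 ∩ FC · EG = 3476/27]
   → F = (-11/27, -100/27)
3. B_x = 70/27  [FC ∥ BE ∩ CE ∥ FB]
4. B_y = -505/27  [FC ∥ BE ∩ CE ∥ FB]
   → B = (70/27, -505/27)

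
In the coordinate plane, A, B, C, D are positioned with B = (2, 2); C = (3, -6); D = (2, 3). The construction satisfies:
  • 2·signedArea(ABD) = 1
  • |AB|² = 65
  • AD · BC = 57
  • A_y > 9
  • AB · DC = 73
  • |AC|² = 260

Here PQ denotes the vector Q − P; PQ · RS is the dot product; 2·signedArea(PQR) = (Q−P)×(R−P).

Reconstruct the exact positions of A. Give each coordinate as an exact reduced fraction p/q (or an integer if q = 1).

1. A_x = 1  [AB · DC = 73 ∩ 2·signedArea(ABD) = 1]
2. A_y = 10  [AB · DC = 73 ∩ 2·signedArea(ABD) = 1]
   → A = (1, 10)

A = (1, 10)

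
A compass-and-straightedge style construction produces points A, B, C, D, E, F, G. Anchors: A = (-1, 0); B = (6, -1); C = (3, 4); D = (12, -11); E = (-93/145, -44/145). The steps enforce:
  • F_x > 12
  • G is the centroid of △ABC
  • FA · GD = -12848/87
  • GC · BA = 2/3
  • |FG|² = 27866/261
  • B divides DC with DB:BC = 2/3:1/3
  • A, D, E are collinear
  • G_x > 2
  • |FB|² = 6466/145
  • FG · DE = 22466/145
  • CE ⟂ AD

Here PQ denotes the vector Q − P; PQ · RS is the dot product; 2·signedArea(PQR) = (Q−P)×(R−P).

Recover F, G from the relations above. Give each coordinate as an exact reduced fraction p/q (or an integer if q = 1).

F = (1833/145, -246/145)
G = (8/3, 1)

1. G_x = 8/3  [G is the centroid of △ABC]
2. G_y = 1  [G is the centroid of △ABC]
   → G = (8/3, 1)
3. F_x = 1833/145  [FA · GD = -12848/87 ∩ FG · DE = 22466/145]
4. F_y = -246/145  [FA · GD = -12848/87 ∩ FG · DE = 22466/145]
   → F = (1833/145, -246/145)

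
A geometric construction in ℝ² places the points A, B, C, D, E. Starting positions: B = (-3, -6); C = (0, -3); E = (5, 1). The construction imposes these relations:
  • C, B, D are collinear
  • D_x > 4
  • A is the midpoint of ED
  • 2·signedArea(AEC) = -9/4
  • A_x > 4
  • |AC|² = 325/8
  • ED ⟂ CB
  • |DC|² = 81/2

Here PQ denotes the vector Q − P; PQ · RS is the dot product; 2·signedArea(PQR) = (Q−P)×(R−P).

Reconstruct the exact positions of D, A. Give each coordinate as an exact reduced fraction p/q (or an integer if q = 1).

A = (19/4, 5/4)
D = (9/2, 3/2)

1. D_x = 9/2  [C, B, D are collinear ∩ ED ⟂ CB]
2. D_y = 3/2  [C, B, D are collinear ∩ ED ⟂ CB]
   → D = (9/2, 3/2)
3. A_x = 19/4  [A is the midpoint of ED]
4. A_y = 5/4  [A is the midpoint of ED]
   → A = (19/4, 5/4)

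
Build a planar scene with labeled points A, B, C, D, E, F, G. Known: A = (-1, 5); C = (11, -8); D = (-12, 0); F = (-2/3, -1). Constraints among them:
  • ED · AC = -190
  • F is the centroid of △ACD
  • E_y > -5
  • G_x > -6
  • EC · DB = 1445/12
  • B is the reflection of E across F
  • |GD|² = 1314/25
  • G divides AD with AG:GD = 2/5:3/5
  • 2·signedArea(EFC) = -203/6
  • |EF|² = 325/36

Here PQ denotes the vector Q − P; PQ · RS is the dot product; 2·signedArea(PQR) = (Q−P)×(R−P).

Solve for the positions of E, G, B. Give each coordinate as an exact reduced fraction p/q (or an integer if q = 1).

1. E_x = -1/2  [ED · AC = -190 ∩ 2·signedArea(EFC) = -203/6]
2. E_y = -4  [ED · AC = -190 ∩ 2·signedArea(EFC) = -203/6]
   → E = (-1/2, -4)
3. G_x = -27/5  [G divides AD with AG:GD = 2/5:3/5]
4. G_y = 3  [G divides AD with AG:GD = 2/5:3/5]
   → G = (-27/5, 3)
5. B_x = -5/6  [B is the reflection of E across F]
6. B_y = 2  [B is the reflection of E across F]
   → B = (-5/6, 2)

B = (-5/6, 2)
E = (-1/2, -4)
G = (-27/5, 3)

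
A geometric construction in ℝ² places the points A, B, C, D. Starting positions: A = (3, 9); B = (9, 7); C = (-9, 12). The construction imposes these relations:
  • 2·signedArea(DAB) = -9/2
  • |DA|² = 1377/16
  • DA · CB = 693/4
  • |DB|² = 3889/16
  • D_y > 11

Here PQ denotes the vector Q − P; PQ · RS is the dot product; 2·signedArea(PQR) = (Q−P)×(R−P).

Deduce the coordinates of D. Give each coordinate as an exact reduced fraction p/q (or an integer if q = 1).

D = (-6, 45/4)

1. D_x = -6  [DA · CB = 693/4 ∩ 2·signedArea(DAB) = -9/2]
2. D_y = 45/4  [DA · CB = 693/4 ∩ 2·signedArea(DAB) = -9/2]
   → D = (-6, 45/4)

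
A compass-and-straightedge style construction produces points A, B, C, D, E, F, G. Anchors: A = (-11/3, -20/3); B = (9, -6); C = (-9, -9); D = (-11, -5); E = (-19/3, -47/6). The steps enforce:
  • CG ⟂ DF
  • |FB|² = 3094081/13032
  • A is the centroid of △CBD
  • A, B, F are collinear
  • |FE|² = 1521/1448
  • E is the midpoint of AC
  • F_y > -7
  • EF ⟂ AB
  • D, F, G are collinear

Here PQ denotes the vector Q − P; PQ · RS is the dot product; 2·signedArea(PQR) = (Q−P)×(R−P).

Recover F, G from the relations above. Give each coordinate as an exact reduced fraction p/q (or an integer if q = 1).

F = (-13873/2172, -14791/2172)
G = (-457932432/57916561, -359873016/57916561)

1. F_x = -13873/2172  [A, B, F are collinear ∩ EF ⟂ AB]
2. F_y = -14791/2172  [A, B, F are collinear ∩ EF ⟂ AB]
   → F = (-13873/2172, -14791/2172)
3. G_x = -457932432/57916561  [D, F, G are collinear ∩ CG ⟂ DF]
4. G_y = -359873016/57916561  [D, F, G are collinear ∩ CG ⟂ DF]
   → G = (-457932432/57916561, -359873016/57916561)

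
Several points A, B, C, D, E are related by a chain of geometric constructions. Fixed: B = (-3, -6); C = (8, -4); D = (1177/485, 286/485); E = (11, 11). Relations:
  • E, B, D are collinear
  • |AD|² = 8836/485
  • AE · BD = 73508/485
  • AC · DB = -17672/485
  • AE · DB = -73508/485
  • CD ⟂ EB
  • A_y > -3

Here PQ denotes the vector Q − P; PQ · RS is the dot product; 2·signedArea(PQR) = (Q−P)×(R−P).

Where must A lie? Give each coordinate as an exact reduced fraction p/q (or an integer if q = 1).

A = (-139/485, -1312/485)

1. A_x = -139/485  [line 2632/485·x + 3196/485·y + 1880/97 = 0 ∩ |AD|² = 8836/485]
2. A_y = -1312/485  [line 2632/485·x + 3196/485·y + 1880/97 = 0 ∩ |AD|² = 8836/485]
   → A = (-139/485, -1312/485)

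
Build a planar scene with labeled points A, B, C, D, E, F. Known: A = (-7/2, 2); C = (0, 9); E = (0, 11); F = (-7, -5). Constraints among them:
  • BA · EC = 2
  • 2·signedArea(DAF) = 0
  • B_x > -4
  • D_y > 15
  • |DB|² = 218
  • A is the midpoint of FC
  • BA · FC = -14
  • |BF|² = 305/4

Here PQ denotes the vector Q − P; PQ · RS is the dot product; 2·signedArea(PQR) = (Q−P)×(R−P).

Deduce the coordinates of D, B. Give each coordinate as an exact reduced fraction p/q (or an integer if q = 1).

B = (-7/2, 3)
D = (7/2, 16)

1. B_x = -7/2  [BA · EC = 2 ∩ BA · FC = -14]
2. B_y = 3  [BA · EC = 2 ∩ BA · FC = -14]
   → B = (-7/2, 3)
3. D_x = 7/2  [line 7·x + -7/2·y + 63/2 = 0 ∩ |DB|² = 218]
4. D_y = 16  [line 7·x + -7/2·y + 63/2 = 0 ∩ |DB|² = 218]
   → D = (7/2, 16)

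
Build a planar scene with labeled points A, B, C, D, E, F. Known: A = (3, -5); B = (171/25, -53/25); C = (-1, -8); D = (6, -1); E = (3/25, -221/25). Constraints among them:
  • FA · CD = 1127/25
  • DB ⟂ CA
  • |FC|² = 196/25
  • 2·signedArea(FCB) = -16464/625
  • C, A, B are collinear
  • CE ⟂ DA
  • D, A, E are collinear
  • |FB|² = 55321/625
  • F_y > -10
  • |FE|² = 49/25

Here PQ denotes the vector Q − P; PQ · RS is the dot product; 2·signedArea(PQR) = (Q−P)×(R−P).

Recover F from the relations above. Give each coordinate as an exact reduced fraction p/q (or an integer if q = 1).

1. F_x = 31/25  [FA · CD = 1127/25 ∩ 2·signedArea(FCB) = -16464/625]
2. F_y = -242/25  [FA · CD = 1127/25 ∩ 2·signedArea(FCB) = -16464/625]
   → F = (31/25, -242/25)

F = (31/25, -242/25)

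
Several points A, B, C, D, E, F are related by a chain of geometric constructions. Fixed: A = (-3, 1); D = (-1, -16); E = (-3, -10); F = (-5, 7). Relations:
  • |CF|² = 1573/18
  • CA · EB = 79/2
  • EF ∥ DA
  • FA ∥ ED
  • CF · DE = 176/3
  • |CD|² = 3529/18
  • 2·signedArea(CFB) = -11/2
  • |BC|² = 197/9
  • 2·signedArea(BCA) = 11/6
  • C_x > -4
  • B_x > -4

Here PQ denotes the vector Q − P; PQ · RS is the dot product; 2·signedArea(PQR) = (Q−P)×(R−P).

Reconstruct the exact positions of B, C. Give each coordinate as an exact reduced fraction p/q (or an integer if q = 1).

1. C_x = -19/6  [line 2·x + -6·y + -20/3 = 0 ∩ |CD|² = 3529/18]
2. C_y = -13/6  [line 2·x + -6·y + -20/3 = 0 ∩ |CD|² = 3529/18]
   → C = (-19/6, -13/6)
3. B_x = -7/2  [2·signedArea(BCA) = 11/6 ∩ 2·signedArea(CFB) = -11/2]
4. B_y = 5/2  [2·signedArea(BCA) = 11/6 ∩ 2·signedArea(CFB) = -11/2]
   → B = (-7/2, 5/2)

B = (-7/2, 5/2)
C = (-19/6, -13/6)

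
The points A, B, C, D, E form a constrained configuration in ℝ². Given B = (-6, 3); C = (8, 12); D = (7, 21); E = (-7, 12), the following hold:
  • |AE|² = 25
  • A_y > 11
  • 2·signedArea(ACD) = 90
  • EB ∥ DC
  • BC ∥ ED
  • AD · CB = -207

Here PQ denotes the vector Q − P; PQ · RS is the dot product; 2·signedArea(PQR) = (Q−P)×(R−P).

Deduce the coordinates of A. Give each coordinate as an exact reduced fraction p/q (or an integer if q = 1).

1. A_x = -2  [2·signedArea(ACD) = 90 ∩ AD · CB = -207]
2. A_y = 12  [2·signedArea(ACD) = 90 ∩ AD · CB = -207]
   → A = (-2, 12)

A = (-2, 12)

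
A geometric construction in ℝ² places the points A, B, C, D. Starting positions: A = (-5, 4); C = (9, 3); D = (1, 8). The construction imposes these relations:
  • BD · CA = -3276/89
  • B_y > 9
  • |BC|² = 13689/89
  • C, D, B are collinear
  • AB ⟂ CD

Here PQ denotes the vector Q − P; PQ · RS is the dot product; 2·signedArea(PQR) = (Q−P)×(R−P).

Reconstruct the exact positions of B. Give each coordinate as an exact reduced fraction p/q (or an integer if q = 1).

1. B_x = -135/89  [C, D, B are collinear ∩ AB ⟂ CD]
2. B_y = 852/89  [C, D, B are collinear ∩ AB ⟂ CD]
   → B = (-135/89, 852/89)

B = (-135/89, 852/89)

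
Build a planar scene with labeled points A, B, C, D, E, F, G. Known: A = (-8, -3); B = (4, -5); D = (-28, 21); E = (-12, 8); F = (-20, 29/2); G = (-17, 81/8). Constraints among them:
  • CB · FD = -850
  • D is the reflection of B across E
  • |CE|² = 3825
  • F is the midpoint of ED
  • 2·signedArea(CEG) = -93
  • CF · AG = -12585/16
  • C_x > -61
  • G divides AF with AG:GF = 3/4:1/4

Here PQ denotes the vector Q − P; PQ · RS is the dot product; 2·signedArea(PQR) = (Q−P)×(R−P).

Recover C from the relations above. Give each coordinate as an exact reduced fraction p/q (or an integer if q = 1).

C = (-60, 47)

1. C_x = -60  [CF · AG = -12585/16 ∩ CB · FD = -850]
2. C_y = 47  [CF · AG = -12585/16 ∩ CB · FD = -850]
   → C = (-60, 47)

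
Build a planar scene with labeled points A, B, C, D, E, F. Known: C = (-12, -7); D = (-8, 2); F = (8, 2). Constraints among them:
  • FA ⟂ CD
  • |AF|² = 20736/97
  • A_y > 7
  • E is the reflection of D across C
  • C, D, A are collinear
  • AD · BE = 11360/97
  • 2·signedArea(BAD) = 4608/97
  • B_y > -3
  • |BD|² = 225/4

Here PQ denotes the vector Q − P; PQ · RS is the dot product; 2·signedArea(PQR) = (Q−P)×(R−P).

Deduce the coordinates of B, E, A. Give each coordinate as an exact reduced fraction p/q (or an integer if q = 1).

1. E_x = -16  [E is the reflection of D across C]
2. E_y = -16  [E is the reflection of D across C]
   → E = (-16, -16)
3. A_x = -520/97  [C, D, A are collinear ∩ FA ⟂ CD]
4. A_y = 770/97  [C, D, A are collinear ∩ FA ⟂ CD]
   → A = (-520/97, 770/97)
5. B_x = -2  [2·signedArea(BAD) = 4608/97 ∩ AD · BE = 11360/97]
6. B_y = -5/2  [2·signedArea(BAD) = 4608/97 ∩ AD · BE = 11360/97]
   → B = (-2, -5/2)

A = (-520/97, 770/97)
B = (-2, -5/2)
E = (-16, -16)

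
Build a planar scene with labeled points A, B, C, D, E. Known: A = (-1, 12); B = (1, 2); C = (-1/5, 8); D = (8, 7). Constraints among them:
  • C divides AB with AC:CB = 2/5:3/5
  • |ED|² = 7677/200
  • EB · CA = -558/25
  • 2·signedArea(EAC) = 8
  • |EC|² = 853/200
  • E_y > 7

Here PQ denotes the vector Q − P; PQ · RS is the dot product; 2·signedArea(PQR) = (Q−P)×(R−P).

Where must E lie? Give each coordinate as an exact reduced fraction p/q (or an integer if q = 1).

1. E_x = 37/20  [2·signedArea(EAC) = 8 ∩ EB · CA = -558/25]
2. E_y = 31/4  [2·signedArea(EAC) = 8 ∩ EB · CA = -558/25]
   → E = (37/20, 31/4)

E = (37/20, 31/4)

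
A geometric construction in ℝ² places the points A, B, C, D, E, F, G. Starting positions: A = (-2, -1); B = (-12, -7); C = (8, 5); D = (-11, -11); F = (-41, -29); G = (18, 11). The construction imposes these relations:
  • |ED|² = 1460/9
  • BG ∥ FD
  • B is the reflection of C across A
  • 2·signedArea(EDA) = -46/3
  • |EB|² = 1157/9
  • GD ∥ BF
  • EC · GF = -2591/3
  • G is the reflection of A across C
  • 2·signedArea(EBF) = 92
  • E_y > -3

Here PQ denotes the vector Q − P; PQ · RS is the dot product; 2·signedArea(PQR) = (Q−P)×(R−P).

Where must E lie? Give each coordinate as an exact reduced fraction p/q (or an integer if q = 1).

E = (-5/3, -7/3)

1. E_x = -5/3  [2·signedArea(EBF) = 92 ∩ 2·signedArea(EDA) = -46/3]
2. E_y = -7/3  [2·signedArea(EBF) = 92 ∩ 2·signedArea(EDA) = -46/3]
   → E = (-5/3, -7/3)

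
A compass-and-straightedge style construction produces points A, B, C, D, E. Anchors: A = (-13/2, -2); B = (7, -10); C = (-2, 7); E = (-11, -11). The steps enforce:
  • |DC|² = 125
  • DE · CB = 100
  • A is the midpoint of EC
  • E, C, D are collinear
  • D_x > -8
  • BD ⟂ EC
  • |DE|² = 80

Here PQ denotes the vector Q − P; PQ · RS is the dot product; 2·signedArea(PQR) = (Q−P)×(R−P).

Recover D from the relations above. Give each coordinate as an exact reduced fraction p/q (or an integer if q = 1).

1. D_x = -7  [E, C, D are collinear ∩ BD ⟂ EC]
2. D_y = -3  [E, C, D are collinear ∩ BD ⟂ EC]
   → D = (-7, -3)

D = (-7, -3)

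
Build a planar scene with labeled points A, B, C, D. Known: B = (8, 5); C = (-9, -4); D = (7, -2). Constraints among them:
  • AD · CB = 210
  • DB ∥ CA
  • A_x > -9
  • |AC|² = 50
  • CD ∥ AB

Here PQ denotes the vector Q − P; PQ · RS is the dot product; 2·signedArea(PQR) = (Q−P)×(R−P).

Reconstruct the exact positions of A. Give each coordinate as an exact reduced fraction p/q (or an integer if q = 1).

A = (-8, 3)

1. A_x = -8  [CD ∥ AB ∩ DB ∥ CA]
2. A_y = 3  [CD ∥ AB ∩ DB ∥ CA]
   → A = (-8, 3)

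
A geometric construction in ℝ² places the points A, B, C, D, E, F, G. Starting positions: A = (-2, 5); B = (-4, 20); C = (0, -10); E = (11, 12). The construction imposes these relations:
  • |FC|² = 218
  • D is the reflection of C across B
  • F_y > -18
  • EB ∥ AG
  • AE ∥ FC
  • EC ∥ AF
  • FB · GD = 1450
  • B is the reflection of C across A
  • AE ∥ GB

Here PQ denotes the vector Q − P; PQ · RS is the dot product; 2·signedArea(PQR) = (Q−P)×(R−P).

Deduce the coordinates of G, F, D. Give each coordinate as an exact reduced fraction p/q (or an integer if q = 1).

D = (-8, 50)
F = (-13, -17)
G = (-17, 13)

1. G_x = -17  [AE ∥ GB ∩ EB ∥ AG]
2. G_y = 13  [AE ∥ GB ∩ EB ∥ AG]
   → G = (-17, 13)
3. F_x = -13  [AE ∥ FC ∩ EC ∥ AF]
4. F_y = -17  [AE ∥ FC ∩ EC ∥ AF]
   → F = (-13, -17)
5. D_x = -8  [D is the reflection of C across B]
6. D_y = 50  [D is the reflection of C across B]
   → D = (-8, 50)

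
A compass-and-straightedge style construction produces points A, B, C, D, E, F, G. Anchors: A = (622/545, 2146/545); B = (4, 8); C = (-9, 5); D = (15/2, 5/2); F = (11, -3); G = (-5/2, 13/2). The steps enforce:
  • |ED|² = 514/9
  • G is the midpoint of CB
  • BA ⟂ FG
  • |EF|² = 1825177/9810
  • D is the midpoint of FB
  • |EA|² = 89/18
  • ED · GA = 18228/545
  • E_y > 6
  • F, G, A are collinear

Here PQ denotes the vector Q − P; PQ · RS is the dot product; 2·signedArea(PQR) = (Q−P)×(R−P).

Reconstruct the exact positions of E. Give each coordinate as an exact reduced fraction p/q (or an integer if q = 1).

1. E_x = 2879/3270  [line -3969/1090·x + 2793/1090·y + -13671/1090 = 0 ∩ |EA|² = 89/18]
2. E_y = 6699/1090  [line -3969/1090·x + 2793/1090·y + -13671/1090 = 0 ∩ |EA|² = 89/18]
   → E = (2879/3270, 6699/1090)

E = (2879/3270, 6699/1090)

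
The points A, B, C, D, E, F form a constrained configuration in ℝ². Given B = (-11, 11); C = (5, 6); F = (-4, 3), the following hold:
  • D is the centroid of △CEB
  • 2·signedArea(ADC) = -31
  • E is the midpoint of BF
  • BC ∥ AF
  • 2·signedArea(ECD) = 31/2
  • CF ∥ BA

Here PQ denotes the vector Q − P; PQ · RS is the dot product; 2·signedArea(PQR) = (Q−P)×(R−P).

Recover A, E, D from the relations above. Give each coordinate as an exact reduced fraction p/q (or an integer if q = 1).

1. A_x = -20  [BC ∥ AF ∩ CF ∥ BA]
2. A_y = 8  [BC ∥ AF ∩ CF ∥ BA]
   → A = (-20, 8)
3. E_x = -15/2  [E is the midpoint of BF]
4. E_y = 7  [E is the midpoint of BF]
   → E = (-15/2, 7)
5. D_x = -9/2  [D is the centroid of △CEB]
6. D_y = 8  [D is the centroid of △CEB]
   → D = (-9/2, 8)

A = (-20, 8)
D = (-9/2, 8)
E = (-15/2, 7)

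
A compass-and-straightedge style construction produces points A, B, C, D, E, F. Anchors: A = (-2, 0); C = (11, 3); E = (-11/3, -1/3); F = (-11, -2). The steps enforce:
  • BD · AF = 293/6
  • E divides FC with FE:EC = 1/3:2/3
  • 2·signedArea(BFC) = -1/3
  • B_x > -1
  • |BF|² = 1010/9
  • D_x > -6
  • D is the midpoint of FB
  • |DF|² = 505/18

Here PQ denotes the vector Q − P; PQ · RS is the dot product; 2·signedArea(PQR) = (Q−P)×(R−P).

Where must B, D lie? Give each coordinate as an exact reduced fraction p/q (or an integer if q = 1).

B = (-2/3, 1/3)
D = (-35/6, -5/6)

1. B_x = -2/3  [line -5·x + 22·y + -32/3 = 0 ∩ |BF|² = 1010/9]
2. B_y = 1/3  [line -5·x + 22·y + -32/3 = 0 ∩ |BF|² = 1010/9]
   → B = (-2/3, 1/3)
3. D_x = -35/6  [D is the midpoint of FB]
4. D_y = -5/6  [D is the midpoint of FB]
   → D = (-35/6, -5/6)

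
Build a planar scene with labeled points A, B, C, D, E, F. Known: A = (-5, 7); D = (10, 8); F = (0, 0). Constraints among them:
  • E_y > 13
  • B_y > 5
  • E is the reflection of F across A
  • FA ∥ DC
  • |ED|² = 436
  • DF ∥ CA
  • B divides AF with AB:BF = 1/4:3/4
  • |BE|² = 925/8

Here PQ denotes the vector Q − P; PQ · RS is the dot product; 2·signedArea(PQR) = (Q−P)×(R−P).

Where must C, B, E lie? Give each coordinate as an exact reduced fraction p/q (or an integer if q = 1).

1. C_x = 5  [DF ∥ CA ∩ FA ∥ DC]
2. C_y = 15  [DF ∥ CA ∩ FA ∥ DC]
   → C = (5, 15)
3. B_x = -15/4  [B divides AF with AB:BF = 1/4:3/4]
4. B_y = 21/4  [B divides AF with AB:BF = 1/4:3/4]
   → B = (-15/4, 21/4)
5. E_x = -10  [E is the reflection of F across A]
6. E_y = 14  [E is the reflection of F across A]
   → E = (-10, 14)

B = (-15/4, 21/4)
C = (5, 15)
E = (-10, 14)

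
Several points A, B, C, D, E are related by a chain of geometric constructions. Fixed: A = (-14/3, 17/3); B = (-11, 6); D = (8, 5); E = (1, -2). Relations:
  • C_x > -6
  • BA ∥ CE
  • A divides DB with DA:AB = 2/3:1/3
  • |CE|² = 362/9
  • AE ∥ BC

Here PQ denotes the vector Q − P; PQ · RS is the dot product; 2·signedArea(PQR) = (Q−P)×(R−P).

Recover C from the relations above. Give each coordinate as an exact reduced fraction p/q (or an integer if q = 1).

C = (-16/3, -5/3)

1. C_x = -16/3  [BA ∥ CE ∩ AE ∥ BC]
2. C_y = -5/3  [BA ∥ CE ∩ AE ∥ BC]
   → C = (-16/3, -5/3)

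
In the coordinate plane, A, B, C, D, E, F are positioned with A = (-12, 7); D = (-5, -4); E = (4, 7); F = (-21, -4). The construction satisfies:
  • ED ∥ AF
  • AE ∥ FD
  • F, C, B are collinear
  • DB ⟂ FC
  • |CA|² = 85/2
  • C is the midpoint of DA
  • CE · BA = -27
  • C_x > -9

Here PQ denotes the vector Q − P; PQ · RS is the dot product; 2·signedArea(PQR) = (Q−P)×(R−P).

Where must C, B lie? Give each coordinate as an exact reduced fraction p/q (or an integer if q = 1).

B = (-2833/373, 708/373)
C = (-17/2, 3/2)

1. C_x = -17/2  [C is the midpoint of DA]
2. C_y = 3/2  [C is the midpoint of DA]
   → C = (-17/2, 3/2)
3. B_x = -2833/373  [F, C, B are collinear ∩ DB ⟂ FC]
4. B_y = 708/373  [F, C, B are collinear ∩ DB ⟂ FC]
   → B = (-2833/373, 708/373)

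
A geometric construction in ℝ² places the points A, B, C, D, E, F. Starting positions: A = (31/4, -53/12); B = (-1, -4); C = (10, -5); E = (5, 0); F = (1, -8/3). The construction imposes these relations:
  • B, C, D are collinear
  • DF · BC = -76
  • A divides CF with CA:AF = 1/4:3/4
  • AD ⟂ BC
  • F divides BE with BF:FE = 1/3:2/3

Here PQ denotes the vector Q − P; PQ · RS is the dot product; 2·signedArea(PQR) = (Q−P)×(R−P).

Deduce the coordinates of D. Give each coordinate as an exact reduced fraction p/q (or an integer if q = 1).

D = (1412/183, -877/183)

1. D_x = 1412/183  [B, C, D are collinear ∩ AD ⟂ BC]
2. D_y = -877/183  [B, C, D are collinear ∩ AD ⟂ BC]
   → D = (1412/183, -877/183)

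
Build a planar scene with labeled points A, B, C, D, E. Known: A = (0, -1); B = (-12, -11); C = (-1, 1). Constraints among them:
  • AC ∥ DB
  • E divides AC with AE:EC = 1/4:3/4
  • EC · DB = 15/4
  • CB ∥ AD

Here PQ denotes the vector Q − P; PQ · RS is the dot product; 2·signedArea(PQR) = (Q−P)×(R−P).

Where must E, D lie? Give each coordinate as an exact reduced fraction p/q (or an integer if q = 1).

D = (-11, -13)
E = (-1/4, -1/2)

1. E_x = -1/4  [E divides AC with AE:EC = 1/4:3/4]
2. E_y = -1/2  [E divides AC with AE:EC = 1/4:3/4]
   → E = (-1/4, -1/2)
3. D_x = -11  [AC ∥ DB ∩ CB ∥ AD]
4. D_y = -13  [AC ∥ DB ∩ CB ∥ AD]
   → D = (-11, -13)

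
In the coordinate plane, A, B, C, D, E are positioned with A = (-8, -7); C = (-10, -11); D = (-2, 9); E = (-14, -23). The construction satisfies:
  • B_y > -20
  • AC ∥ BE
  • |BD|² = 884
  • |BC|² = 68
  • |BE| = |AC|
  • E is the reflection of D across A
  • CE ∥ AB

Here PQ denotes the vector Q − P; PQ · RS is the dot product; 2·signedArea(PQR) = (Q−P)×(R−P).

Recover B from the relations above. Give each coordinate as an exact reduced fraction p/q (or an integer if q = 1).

B = (-12, -19)

1. B_x = -12  [AC ∥ BE ∩ CE ∥ AB]
2. B_y = -19  [AC ∥ BE ∩ CE ∥ AB]
   → B = (-12, -19)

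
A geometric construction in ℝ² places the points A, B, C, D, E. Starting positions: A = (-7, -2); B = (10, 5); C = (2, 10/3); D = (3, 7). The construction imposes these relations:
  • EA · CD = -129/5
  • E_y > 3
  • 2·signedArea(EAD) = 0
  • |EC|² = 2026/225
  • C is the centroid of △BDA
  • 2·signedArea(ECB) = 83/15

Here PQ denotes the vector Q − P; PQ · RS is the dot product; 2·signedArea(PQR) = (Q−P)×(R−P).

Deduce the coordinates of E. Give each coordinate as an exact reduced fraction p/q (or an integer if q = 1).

1. E_x = -1  [2·signedArea(EAD) = 0 ∩ EA · CD = -129/5]
2. E_y = 17/5  [2·signedArea(EAD) = 0 ∩ EA · CD = -129/5]
   → E = (-1, 17/5)

E = (-1, 17/5)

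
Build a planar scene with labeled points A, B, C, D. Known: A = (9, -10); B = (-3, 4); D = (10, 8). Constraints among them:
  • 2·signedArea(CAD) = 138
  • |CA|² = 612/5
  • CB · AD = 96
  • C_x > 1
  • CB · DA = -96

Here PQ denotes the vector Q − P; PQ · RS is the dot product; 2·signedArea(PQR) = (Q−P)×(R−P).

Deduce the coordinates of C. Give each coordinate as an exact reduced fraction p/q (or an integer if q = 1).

1. C_x = 9/5  [CB · AD = 96 ∩ 2·signedArea(CAD) = 138]
2. C_y = -8/5  [CB · AD = 96 ∩ 2·signedArea(CAD) = 138]
   → C = (9/5, -8/5)

C = (9/5, -8/5)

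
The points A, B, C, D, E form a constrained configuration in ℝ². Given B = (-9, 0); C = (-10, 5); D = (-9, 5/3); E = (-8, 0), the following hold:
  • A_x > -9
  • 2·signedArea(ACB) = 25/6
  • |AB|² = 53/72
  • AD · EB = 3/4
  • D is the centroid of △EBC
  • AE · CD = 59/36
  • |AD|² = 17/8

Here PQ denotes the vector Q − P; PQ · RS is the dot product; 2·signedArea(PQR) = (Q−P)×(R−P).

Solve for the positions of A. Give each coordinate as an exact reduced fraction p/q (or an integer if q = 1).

1. A_x = -33/4  [2·signedArea(ACB) = 25/6 ∩ AE · CD = 59/36]
2. A_y = 5/12  [2·signedArea(ACB) = 25/6 ∩ AE · CD = 59/36]
   → A = (-33/4, 5/12)

A = (-33/4, 5/12)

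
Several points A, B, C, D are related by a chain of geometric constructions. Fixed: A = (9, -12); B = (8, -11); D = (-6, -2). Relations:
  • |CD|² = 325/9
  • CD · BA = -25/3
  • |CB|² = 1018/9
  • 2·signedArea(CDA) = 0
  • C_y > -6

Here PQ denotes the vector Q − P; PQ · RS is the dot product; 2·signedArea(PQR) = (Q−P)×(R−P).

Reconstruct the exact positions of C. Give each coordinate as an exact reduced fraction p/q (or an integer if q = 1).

1. C_x = -1  [2·signedArea(CDA) = 0 ∩ CD · BA = -25/3]
2. C_y = -16/3  [2·signedArea(CDA) = 0 ∩ CD · BA = -25/3]
   → C = (-1, -16/3)

C = (-1, -16/3)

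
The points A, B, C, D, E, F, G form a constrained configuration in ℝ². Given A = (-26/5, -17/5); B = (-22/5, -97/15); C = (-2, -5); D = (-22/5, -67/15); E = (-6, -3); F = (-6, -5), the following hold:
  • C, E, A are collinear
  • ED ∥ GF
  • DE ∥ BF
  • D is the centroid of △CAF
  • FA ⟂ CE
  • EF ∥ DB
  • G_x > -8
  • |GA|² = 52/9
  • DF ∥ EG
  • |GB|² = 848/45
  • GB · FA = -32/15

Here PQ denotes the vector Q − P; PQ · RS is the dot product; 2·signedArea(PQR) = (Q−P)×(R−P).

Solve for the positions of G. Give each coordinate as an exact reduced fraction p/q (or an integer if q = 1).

1. G_x = -38/5  [ED ∥ GF ∩ DF ∥ EG]
2. G_y = -53/15  [ED ∥ GF ∩ DF ∥ EG]
   → G = (-38/5, -53/15)

G = (-38/5, -53/15)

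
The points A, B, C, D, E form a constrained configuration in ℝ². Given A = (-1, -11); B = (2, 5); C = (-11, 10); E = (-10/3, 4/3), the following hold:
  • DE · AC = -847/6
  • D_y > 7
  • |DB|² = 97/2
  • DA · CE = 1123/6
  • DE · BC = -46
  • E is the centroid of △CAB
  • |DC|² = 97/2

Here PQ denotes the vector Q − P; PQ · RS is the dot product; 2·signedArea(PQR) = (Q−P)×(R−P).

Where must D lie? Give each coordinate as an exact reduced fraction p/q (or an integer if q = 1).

D = (-9/2, 15/2)

1. D_x = -9/2  [DA · CE = 1123/6 ∩ DE · AC = -847/6]
2. D_y = 15/2  [DA · CE = 1123/6 ∩ DE · AC = -847/6]
   → D = (-9/2, 15/2)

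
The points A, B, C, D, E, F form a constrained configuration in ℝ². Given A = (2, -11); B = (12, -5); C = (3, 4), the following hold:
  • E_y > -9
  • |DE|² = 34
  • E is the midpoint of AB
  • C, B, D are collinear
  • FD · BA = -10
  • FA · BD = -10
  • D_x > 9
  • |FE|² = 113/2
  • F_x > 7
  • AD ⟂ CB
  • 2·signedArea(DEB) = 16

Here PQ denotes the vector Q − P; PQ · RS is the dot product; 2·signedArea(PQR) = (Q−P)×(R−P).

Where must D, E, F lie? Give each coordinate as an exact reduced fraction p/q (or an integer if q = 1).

D = (10, -3)
E = (7, -8)
F = (15/2, -1/2)

1. D_x = 10  [C, B, D are collinear ∩ AD ⟂ CB]
2. D_y = -3  [C, B, D are collinear ∩ AD ⟂ CB]
   → D = (10, -3)
3. E_x = 7  [E is the midpoint of AB]
4. E_y = -8  [E is the midpoint of AB]
   → E = (7, -8)
5. F_x = 15/2  [FA · BD = -10 ∩ FD · BA = -10]
6. F_y = -1/2  [FA · BD = -10 ∩ FD · BA = -10]
   → F = (15/2, -1/2)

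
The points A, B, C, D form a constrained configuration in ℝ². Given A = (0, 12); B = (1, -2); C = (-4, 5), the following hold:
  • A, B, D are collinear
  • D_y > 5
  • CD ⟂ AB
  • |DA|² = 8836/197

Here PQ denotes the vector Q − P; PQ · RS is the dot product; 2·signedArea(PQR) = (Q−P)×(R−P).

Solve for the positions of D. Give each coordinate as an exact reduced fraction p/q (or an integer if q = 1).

1. D_x = 94/197  [A, B, D are collinear ∩ CD ⟂ AB]
2. D_y = 1048/197  [A, B, D are collinear ∩ CD ⟂ AB]
   → D = (94/197, 1048/197)

D = (94/197, 1048/197)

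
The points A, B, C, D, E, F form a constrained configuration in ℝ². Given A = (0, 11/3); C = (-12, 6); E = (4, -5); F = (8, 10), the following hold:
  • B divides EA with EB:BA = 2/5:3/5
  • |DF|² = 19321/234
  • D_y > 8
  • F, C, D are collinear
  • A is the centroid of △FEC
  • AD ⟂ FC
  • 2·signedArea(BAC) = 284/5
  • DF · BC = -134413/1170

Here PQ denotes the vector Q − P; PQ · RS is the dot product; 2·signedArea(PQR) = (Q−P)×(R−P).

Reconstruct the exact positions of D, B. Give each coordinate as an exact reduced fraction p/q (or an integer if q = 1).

1. D_x = -71/78  [F, C, D are collinear ∩ AD ⟂ FC]
2. D_y = 641/78  [F, C, D are collinear ∩ AD ⟂ FC]
   → D = (-71/78, 641/78)
3. B_x = 12/5  [B divides EA with EB:BA = 2/5:3/5]
4. B_y = -23/15  [B divides EA with EB:BA = 2/5:3/5]
   → B = (12/5, -23/15)

B = (12/5, -23/15)
D = (-71/78, 641/78)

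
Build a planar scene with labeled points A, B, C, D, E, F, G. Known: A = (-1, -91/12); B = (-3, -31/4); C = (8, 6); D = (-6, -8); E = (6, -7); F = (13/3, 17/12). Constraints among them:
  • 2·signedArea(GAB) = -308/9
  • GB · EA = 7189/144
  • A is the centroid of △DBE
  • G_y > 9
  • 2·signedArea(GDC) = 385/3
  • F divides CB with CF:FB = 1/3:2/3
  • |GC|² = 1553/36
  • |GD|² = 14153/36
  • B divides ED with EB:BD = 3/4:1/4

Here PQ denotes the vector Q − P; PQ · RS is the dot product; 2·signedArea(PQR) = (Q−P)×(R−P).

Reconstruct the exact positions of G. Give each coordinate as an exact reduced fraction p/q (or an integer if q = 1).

1. G_x = 8/3  [2·signedArea(GAB) = -308/9 ∩ 2·signedArea(GDC) = 385/3]
2. G_y = 59/6  [2·signedArea(GAB) = -308/9 ∩ 2·signedArea(GDC) = 385/3]
   → G = (8/3, 59/6)

G = (8/3, 59/6)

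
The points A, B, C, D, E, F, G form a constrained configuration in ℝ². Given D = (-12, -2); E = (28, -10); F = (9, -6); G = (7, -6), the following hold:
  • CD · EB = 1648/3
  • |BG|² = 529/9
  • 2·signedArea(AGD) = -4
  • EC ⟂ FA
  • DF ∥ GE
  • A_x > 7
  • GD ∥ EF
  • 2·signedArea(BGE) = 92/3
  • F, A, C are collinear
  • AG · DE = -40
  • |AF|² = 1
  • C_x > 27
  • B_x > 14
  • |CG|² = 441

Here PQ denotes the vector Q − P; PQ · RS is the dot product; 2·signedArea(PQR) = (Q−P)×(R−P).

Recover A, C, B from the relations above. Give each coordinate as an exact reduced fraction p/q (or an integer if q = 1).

1. A_x = 8  [AG · DE = -40 ∩ 2·signedArea(AGD) = -4]
2. A_y = -6  [AG · DE = -40 ∩ 2·signedArea(AGD) = -4]
   → A = (8, -6)
3. C_x = 28  [F, A, C are collinear ∩ EC ⟂ FA]
4. C_y = -6  [F, A, C are collinear ∩ EC ⟂ FA]
   → C = (28, -6)
5. B_x = 44/3  [2·signedArea(BGE) = 92/3 ∩ CD · EB = 1648/3]
6. B_y = -6  [2·signedArea(BGE) = 92/3 ∩ CD · EB = 1648/3]
   → B = (44/3, -6)

A = (8, -6)
B = (44/3, -6)
C = (28, -6)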